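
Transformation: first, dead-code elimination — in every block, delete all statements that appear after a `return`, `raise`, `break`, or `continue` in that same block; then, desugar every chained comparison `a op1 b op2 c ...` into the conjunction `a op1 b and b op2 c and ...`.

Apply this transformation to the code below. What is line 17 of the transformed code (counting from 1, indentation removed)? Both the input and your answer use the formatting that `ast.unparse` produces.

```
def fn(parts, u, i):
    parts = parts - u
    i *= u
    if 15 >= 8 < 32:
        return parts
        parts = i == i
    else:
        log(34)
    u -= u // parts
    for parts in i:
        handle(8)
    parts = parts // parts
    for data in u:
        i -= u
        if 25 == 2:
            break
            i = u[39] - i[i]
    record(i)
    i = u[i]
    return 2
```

Transformed code:
def fn(parts, u, i):
    parts = parts - u
    i *= u
    if 15 >= 8 and 8 < 32:
        return parts
    else:
        log(34)
    u -= u // parts
    for parts in i:
        handle(8)
    parts = parts // parts
    for data in u:
        i -= u
        if 25 == 2:
            break
    record(i)
    i = u[i]
    return 2

i = u[i]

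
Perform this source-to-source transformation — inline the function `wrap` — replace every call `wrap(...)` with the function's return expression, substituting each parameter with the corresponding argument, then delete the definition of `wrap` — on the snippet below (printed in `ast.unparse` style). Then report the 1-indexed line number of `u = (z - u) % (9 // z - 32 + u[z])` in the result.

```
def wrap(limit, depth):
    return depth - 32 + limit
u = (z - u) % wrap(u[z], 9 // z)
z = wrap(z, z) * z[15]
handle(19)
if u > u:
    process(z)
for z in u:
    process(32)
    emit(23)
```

Transformed code:
u = (z - u) % (9 // z - 32 + u[z])
z = (z - 32 + z) * z[15]
handle(19)
if u > u:
    process(z)
for z in u:
    process(32)
    emit(23)

1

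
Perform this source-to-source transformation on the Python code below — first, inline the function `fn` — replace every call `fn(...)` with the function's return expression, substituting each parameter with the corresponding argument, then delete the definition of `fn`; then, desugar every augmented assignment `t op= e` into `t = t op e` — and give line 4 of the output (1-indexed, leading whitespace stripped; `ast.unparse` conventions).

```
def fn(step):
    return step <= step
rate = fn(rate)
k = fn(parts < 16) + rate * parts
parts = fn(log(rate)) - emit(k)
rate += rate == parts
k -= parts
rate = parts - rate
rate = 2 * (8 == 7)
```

rate = rate + (rate == parts)

Transformed code:
rate = rate <= rate
k = ((parts < 16) <= (parts < 16)) + rate * parts
parts = (log(rate) <= log(rate)) - emit(k)
rate = rate + (rate == parts)
k = k - parts
rate = parts - rate
rate = 2 * (8 == 7)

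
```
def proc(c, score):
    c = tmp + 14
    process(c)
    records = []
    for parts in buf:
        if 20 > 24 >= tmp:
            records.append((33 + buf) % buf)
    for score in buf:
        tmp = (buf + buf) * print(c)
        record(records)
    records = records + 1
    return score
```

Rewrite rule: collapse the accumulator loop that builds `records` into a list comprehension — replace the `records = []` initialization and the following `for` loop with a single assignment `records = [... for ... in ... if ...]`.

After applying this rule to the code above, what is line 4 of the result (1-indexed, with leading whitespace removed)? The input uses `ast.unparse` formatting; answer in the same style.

Transformed code:
def proc(c, score):
    c = tmp + 14
    process(c)
    records = [(33 + buf) % buf for parts in buf if 20 > 24 >= tmp]
    for score in buf:
        tmp = (buf + buf) * print(c)
        record(records)
    records = records + 1
    return score

records = [(33 + buf) % buf for parts in buf if 20 > 24 >= tmp]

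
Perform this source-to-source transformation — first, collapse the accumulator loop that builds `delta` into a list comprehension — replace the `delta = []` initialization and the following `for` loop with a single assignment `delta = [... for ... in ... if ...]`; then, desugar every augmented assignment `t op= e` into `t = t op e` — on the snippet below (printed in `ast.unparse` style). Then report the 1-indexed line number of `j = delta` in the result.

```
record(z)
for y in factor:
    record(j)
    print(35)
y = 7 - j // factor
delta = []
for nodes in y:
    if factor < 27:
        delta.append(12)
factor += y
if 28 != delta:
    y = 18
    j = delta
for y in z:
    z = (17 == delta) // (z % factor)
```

Transformed code:
record(z)
for y in factor:
    record(j)
    print(35)
y = 7 - j // factor
delta = [12 for nodes in y if factor < 27]
factor = factor + y
if 28 != delta:
    y = 18
    j = delta
for y in z:
    z = (17 == delta) // (z % factor)

10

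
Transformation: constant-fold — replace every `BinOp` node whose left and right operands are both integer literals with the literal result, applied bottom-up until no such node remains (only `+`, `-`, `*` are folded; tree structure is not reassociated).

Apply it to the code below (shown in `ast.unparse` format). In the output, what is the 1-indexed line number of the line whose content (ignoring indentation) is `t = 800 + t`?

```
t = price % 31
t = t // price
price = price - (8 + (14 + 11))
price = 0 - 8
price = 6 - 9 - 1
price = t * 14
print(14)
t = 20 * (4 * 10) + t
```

Transformed code:
t = price % 31
t = t // price
price = price - 33
price = -8
price = -4
price = t * 14
print(14)
t = 800 + t

8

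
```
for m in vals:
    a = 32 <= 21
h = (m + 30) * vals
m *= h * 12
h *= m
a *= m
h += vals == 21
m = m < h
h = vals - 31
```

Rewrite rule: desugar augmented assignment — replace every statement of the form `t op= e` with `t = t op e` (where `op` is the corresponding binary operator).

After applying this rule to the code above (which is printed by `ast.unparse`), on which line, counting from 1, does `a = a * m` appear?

Transformed code:
for m in vals:
    a = 32 <= 21
h = (m + 30) * vals
m = m * (h * 12)
h = h * m
a = a * m
h = h + (vals == 21)
m = m < h
h = vals - 31

6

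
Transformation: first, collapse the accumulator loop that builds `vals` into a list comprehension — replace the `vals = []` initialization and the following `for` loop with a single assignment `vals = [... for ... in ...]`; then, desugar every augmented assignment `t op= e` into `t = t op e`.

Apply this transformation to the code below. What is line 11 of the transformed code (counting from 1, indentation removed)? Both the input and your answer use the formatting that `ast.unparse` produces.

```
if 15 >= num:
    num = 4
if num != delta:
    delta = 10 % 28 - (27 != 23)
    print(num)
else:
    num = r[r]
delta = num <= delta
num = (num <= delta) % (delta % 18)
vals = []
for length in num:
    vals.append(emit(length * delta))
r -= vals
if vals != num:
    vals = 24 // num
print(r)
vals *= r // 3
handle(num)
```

r = r - vals

Transformed code:
if 15 >= num:
    num = 4
if num != delta:
    delta = 10 % 28 - (27 != 23)
    print(num)
else:
    num = r[r]
delta = num <= delta
num = (num <= delta) % (delta % 18)
vals = [emit(length * delta) for length in num]
r = r - vals
if vals != num:
    vals = 24 // num
print(r)
vals = vals * (r // 3)
handle(num)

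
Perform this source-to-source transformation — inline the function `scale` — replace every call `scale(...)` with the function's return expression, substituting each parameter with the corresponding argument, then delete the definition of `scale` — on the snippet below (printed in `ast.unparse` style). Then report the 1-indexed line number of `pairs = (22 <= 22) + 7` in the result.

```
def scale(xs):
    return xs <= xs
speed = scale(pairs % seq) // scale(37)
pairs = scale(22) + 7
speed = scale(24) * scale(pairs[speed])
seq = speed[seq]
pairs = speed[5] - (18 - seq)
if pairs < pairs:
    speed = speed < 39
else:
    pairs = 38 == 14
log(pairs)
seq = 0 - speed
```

Transformed code:
speed = (pairs % seq <= pairs % seq) // (37 <= 37)
pairs = (22 <= 22) + 7
speed = (24 <= 24) * (pairs[speed] <= pairs[speed])
seq = speed[seq]
pairs = speed[5] - (18 - seq)
if pairs < pairs:
    speed = speed < 39
else:
    pairs = 38 == 14
log(pairs)
seq = 0 - speed

2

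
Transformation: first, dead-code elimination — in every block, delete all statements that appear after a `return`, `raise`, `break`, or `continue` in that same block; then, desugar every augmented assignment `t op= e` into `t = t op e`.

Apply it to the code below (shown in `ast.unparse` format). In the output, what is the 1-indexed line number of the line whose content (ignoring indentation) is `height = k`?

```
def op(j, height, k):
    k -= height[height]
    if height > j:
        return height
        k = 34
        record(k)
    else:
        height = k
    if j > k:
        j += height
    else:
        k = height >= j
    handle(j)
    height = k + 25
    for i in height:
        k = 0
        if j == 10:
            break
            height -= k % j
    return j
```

Transformed code:
def op(j, height, k):
    k = k - height[height]
    if height > j:
        return height
    else:
        height = k
    if j > k:
        j = j + height
    else:
        k = height >= j
    handle(j)
    height = k + 25
    for i in height:
        k = 0
        if j == 10:
            break
    return j

6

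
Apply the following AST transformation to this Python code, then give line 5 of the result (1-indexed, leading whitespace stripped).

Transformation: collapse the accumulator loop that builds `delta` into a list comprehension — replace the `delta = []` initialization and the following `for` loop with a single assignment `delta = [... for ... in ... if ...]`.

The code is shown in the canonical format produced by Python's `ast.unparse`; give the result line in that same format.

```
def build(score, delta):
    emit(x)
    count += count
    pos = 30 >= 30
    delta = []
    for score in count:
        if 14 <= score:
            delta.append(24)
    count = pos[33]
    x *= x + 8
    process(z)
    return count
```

Transformed code:
def build(score, delta):
    emit(x)
    count += count
    pos = 30 >= 30
    delta = [24 for score in count if 14 <= score]
    count = pos[33]
    x *= x + 8
    process(z)
    return count

delta = [24 for score in count if 14 <= score]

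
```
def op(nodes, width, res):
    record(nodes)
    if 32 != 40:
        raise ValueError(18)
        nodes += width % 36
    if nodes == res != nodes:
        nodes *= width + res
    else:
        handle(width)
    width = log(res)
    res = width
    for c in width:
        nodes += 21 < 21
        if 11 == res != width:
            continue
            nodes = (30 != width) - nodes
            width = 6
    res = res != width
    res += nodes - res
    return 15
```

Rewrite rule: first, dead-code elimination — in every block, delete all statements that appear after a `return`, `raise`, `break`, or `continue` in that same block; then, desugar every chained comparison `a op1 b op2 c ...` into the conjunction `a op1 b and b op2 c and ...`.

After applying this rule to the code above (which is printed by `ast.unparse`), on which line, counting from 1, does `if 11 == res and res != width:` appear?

13

Transformed code:
def op(nodes, width, res):
    record(nodes)
    if 32 != 40:
        raise ValueError(18)
    if nodes == res and res != nodes:
        nodes *= width + res
    else:
        handle(width)
    width = log(res)
    res = width
    for c in width:
        nodes += 21 < 21
        if 11 == res and res != width:
            continue
    res = res != width
    res += nodes - res
    return 15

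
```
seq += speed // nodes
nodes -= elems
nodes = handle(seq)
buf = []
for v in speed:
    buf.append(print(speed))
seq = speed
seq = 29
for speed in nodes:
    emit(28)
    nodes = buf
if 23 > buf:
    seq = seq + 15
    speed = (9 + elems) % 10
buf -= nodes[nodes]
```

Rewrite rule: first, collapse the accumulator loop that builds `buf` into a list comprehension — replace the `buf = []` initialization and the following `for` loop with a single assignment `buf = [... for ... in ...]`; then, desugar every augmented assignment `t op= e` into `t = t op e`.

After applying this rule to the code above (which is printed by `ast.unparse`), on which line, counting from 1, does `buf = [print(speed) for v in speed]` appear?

4

Transformed code:
seq = seq + speed // nodes
nodes = nodes - elems
nodes = handle(seq)
buf = [print(speed) for v in speed]
seq = speed
seq = 29
for speed in nodes:
    emit(28)
    nodes = buf
if 23 > buf:
    seq = seq + 15
    speed = (9 + elems) % 10
buf = buf - nodes[nodes]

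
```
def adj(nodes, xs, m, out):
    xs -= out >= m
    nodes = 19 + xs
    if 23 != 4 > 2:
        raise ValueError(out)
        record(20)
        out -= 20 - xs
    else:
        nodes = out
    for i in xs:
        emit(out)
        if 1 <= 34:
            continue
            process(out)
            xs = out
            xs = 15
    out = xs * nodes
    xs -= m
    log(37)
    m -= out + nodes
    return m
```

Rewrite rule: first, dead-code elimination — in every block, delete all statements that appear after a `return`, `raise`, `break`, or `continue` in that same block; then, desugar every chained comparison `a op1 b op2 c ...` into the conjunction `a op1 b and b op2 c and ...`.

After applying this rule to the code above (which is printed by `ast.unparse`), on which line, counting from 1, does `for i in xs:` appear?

Transformed code:
def adj(nodes, xs, m, out):
    xs -= out >= m
    nodes = 19 + xs
    if 23 != 4 and 4 > 2:
        raise ValueError(out)
    else:
        nodes = out
    for i in xs:
        emit(out)
        if 1 <= 34:
            continue
    out = xs * nodes
    xs -= m
    log(37)
    m -= out + nodes
    return m

8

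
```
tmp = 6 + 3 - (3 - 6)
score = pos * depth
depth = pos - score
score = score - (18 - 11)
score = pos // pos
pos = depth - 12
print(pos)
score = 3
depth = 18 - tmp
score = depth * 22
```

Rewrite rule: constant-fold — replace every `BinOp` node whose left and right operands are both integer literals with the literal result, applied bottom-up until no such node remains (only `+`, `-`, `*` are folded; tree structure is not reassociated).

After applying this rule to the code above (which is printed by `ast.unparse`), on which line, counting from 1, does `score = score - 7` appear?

Transformed code:
tmp = 12
score = pos * depth
depth = pos - score
score = score - 7
score = pos // pos
pos = depth - 12
print(pos)
score = 3
depth = 18 - tmp
score = depth * 22

4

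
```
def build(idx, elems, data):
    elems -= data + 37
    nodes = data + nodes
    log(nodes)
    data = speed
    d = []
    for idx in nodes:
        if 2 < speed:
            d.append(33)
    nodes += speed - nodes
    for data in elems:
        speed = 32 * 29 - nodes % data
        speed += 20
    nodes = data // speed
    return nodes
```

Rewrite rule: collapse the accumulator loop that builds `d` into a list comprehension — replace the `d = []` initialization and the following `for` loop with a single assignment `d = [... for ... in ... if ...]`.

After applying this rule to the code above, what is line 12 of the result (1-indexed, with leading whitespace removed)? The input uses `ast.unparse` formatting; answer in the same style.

Transformed code:
def build(idx, elems, data):
    elems -= data + 37
    nodes = data + nodes
    log(nodes)
    data = speed
    d = [33 for idx in nodes if 2 < speed]
    nodes += speed - nodes
    for data in elems:
        speed = 32 * 29 - nodes % data
        speed += 20
    nodes = data // speed
    return nodes

return nodes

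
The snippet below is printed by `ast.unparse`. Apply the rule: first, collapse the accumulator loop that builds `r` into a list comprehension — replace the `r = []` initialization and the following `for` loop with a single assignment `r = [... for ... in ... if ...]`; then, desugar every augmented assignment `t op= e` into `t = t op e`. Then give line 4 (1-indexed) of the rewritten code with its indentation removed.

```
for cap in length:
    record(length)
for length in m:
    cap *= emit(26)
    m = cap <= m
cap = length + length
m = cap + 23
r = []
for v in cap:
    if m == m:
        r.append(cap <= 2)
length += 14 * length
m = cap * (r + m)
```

cap = cap * emit(26)

Transformed code:
for cap in length:
    record(length)
for length in m:
    cap = cap * emit(26)
    m = cap <= m
cap = length + length
m = cap + 23
r = [cap <= 2 for v in cap if m == m]
length = length + 14 * length
m = cap * (r + m)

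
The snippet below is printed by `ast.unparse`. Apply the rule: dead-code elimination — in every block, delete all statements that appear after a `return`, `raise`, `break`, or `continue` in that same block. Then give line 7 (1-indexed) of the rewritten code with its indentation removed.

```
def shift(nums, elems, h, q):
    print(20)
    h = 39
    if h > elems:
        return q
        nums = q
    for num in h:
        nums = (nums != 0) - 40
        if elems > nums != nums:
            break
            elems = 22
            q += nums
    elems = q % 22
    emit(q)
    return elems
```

nums = (nums != 0) - 40

Transformed code:
def shift(nums, elems, h, q):
    print(20)
    h = 39
    if h > elems:
        return q
    for num in h:
        nums = (nums != 0) - 40
        if elems > nums != nums:
            break
    elems = q % 22
    emit(q)
    return elems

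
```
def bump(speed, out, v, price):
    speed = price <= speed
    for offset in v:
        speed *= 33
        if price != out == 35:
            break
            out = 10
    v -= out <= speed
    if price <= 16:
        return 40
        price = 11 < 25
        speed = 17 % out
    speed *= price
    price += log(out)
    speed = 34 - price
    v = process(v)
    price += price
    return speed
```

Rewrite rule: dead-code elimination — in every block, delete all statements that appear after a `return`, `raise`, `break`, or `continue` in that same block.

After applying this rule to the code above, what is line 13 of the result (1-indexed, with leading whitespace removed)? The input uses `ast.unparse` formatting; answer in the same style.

Transformed code:
def bump(speed, out, v, price):
    speed = price <= speed
    for offset in v:
        speed *= 33
        if price != out == 35:
            break
    v -= out <= speed
    if price <= 16:
        return 40
    speed *= price
    price += log(out)
    speed = 34 - price
    v = process(v)
    price += price
    return speed

v = process(v)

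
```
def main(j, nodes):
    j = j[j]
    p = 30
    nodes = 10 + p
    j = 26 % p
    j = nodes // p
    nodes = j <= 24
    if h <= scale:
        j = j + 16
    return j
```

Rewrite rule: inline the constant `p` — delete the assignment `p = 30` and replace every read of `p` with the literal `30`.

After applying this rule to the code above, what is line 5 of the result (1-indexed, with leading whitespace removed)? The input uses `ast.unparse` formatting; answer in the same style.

Transformed code:
def main(j, nodes):
    j = j[j]
    nodes = 10 + 30
    j = 26 % 30
    j = nodes // 30
    nodes = j <= 24
    if h <= scale:
        j = j + 16
    return j

j = nodes // 30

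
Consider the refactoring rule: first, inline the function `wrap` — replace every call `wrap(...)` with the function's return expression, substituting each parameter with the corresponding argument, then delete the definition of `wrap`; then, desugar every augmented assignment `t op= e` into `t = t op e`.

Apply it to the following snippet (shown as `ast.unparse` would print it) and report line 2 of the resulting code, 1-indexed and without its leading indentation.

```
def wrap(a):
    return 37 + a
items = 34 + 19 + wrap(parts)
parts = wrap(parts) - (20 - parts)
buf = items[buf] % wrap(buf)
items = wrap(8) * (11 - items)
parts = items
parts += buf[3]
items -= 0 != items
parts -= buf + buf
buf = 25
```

parts = 37 + parts - (20 - parts)

Transformed code:
items = 34 + 19 + (37 + parts)
parts = 37 + parts - (20 - parts)
buf = items[buf] % (37 + buf)
items = (37 + 8) * (11 - items)
parts = items
parts = parts + buf[3]
items = items - (0 != items)
parts = parts - (buf + buf)
buf = 25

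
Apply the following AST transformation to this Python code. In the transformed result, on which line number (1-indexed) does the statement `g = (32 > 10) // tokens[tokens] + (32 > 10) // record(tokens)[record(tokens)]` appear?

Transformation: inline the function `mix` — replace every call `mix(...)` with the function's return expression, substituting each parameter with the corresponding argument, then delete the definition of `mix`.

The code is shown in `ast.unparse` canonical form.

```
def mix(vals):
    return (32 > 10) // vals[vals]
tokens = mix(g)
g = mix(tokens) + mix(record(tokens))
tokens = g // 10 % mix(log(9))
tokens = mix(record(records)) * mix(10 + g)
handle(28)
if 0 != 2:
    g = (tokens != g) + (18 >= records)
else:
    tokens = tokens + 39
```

2

Transformed code:
tokens = (32 > 10) // g[g]
g = (32 > 10) // tokens[tokens] + (32 > 10) // record(tokens)[record(tokens)]
tokens = g // 10 % ((32 > 10) // log(9)[log(9)])
tokens = (32 > 10) // record(records)[record(records)] * ((32 > 10) // (10 + g)[10 + g])
handle(28)
if 0 != 2:
    g = (tokens != g) + (18 >= records)
else:
    tokens = tokens + 39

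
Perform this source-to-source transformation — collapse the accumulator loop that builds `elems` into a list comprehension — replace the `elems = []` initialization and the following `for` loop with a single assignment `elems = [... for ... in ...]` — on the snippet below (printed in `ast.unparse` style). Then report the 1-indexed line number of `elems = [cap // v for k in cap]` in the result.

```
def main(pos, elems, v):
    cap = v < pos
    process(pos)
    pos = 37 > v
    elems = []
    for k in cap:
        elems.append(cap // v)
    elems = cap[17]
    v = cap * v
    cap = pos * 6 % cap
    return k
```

Transformed code:
def main(pos, elems, v):
    cap = v < pos
    process(pos)
    pos = 37 > v
    elems = [cap // v for k in cap]
    elems = cap[17]
    v = cap * v
    cap = pos * 6 % cap
    return k

5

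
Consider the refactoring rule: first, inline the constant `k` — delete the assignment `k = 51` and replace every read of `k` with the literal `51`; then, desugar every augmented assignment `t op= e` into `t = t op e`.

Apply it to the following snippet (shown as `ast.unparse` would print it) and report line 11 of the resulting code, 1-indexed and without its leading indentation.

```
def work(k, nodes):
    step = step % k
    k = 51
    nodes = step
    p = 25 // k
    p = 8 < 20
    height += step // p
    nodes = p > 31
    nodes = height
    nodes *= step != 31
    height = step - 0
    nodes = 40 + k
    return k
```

Transformed code:
def work(k, nodes):
    step = step % 51
    nodes = step
    p = 25 // 51
    p = 8 < 20
    height = height + step // p
    nodes = p > 31
    nodes = height
    nodes = nodes * (step != 31)
    height = step - 0
    nodes = 40 + 51
    return 51

nodes = 40 + 51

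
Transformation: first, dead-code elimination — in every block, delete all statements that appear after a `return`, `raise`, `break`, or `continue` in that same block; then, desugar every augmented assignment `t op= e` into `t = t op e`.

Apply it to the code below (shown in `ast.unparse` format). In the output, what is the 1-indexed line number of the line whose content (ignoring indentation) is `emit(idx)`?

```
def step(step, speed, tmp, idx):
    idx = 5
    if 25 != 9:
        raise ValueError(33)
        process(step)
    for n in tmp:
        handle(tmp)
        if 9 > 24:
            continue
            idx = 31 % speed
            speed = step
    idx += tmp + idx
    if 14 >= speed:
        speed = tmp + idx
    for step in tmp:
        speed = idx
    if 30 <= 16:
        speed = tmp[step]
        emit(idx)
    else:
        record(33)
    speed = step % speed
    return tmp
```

Transformed code:
def step(step, speed, tmp, idx):
    idx = 5
    if 25 != 9:
        raise ValueError(33)
    for n in tmp:
        handle(tmp)
        if 9 > 24:
            continue
    idx = idx + (tmp + idx)
    if 14 >= speed:
        speed = tmp + idx
    for step in tmp:
        speed = idx
    if 30 <= 16:
        speed = tmp[step]
        emit(idx)
    else:
        record(33)
    speed = step % speed
    return tmp

16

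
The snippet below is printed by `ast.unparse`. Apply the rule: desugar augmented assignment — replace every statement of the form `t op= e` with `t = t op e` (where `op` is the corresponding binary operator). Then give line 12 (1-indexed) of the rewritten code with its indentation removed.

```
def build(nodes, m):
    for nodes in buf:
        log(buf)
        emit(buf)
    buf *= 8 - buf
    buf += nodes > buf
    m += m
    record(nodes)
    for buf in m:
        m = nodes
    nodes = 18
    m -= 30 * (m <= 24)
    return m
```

Transformed code:
def build(nodes, m):
    for nodes in buf:
        log(buf)
        emit(buf)
    buf = buf * (8 - buf)
    buf = buf + (nodes > buf)
    m = m + m
    record(nodes)
    for buf in m:
        m = nodes
    nodes = 18
    m = m - 30 * (m <= 24)
    return m

m = m - 30 * (m <= 24)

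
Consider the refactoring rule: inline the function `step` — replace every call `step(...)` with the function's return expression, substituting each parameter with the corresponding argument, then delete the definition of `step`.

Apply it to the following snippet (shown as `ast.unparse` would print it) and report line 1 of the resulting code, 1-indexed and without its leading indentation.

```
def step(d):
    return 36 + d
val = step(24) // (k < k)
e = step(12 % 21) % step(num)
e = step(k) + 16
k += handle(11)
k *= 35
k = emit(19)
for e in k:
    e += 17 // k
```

val = (36 + 24) // (k < k)

Transformed code:
val = (36 + 24) // (k < k)
e = (36 + 12 % 21) % (36 + num)
e = 36 + k + 16
k += handle(11)
k *= 35
k = emit(19)
for e in k:
    e += 17 // k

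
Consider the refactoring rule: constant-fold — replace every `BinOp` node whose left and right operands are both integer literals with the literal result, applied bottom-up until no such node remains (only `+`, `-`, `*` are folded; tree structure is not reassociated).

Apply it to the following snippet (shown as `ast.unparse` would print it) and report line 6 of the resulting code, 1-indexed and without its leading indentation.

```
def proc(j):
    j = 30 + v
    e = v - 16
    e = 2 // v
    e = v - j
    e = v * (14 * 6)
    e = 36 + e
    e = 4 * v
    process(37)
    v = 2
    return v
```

Transformed code:
def proc(j):
    j = 30 + v
    e = v - 16
    e = 2 // v
    e = v - j
    e = v * 84
    e = 36 + e
    e = 4 * v
    process(37)
    v = 2
    return v

e = v * 84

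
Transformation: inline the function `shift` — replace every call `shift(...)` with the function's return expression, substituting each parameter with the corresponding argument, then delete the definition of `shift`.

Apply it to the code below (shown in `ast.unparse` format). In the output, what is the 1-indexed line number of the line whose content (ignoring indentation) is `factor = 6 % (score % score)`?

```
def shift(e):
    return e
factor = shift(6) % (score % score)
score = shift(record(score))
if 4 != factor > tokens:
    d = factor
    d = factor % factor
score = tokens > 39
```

Transformed code:
factor = 6 % (score % score)
score = record(score)
if 4 != factor > tokens:
    d = factor
    d = factor % factor
score = tokens > 39

1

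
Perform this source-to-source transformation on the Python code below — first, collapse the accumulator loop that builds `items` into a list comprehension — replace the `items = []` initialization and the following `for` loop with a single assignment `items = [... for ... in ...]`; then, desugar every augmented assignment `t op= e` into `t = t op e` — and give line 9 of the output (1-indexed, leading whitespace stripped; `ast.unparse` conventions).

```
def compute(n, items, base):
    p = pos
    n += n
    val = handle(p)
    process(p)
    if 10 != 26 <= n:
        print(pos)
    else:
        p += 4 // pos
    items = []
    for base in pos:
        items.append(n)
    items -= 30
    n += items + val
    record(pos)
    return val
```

Transformed code:
def compute(n, items, base):
    p = pos
    n = n + n
    val = handle(p)
    process(p)
    if 10 != 26 <= n:
        print(pos)
    else:
        p = p + 4 // pos
    items = [n for base in pos]
    items = items - 30
    n = n + (items + val)
    record(pos)
    return val

p = p + 4 // pos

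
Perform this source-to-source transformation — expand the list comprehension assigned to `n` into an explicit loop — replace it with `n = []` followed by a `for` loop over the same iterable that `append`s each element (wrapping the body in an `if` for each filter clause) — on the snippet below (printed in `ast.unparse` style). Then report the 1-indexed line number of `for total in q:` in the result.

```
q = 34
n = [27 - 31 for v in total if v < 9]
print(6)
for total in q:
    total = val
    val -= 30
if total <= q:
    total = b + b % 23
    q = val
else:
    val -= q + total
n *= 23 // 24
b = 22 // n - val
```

Transformed code:
q = 34
n = []
for v in total:
    if v < 9:
        n.append(27 - 31)
print(6)
for total in q:
    total = val
    val -= 30
if total <= q:
    total = b + b % 23
    q = val
else:
    val -= q + total
n *= 23 // 24
b = 22 // n - val

7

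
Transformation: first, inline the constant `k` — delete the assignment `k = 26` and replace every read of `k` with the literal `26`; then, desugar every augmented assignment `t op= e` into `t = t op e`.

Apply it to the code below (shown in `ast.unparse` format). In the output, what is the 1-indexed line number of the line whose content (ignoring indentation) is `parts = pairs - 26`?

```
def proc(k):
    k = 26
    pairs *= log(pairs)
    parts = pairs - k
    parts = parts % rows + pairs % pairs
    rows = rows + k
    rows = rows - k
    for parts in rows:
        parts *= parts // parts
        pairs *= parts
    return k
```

3

Transformed code:
def proc(k):
    pairs = pairs * log(pairs)
    parts = pairs - 26
    parts = parts % rows + pairs % pairs
    rows = rows + 26
    rows = rows - 26
    for parts in rows:
        parts = parts * (parts // parts)
        pairs = pairs * parts
    return 26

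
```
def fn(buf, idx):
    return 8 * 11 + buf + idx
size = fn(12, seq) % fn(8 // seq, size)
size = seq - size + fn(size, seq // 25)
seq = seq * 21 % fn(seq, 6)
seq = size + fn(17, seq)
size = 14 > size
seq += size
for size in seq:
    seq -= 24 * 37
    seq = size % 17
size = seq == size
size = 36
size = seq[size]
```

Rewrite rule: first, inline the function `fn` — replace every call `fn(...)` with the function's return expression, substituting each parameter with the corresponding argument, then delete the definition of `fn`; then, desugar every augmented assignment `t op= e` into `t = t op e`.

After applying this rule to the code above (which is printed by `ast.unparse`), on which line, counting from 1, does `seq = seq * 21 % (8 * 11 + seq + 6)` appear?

Transformed code:
size = (8 * 11 + 12 + seq) % (8 * 11 + 8 // seq + size)
size = seq - size + (8 * 11 + size + seq // 25)
seq = seq * 21 % (8 * 11 + seq + 6)
seq = size + (8 * 11 + 17 + seq)
size = 14 > size
seq = seq + size
for size in seq:
    seq = seq - 24 * 37
    seq = size % 17
size = seq == size
size = 36
size = seq[size]

3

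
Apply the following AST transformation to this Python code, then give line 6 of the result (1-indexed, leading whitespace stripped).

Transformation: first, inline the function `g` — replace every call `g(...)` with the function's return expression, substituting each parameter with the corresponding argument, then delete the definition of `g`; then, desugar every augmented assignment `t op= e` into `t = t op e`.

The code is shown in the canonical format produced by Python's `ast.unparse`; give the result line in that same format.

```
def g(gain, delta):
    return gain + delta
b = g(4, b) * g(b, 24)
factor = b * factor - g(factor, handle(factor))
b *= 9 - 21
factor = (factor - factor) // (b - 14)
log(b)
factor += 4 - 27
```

Transformed code:
b = (4 + b) * (b + 24)
factor = b * factor - (factor + handle(factor))
b = b * (9 - 21)
factor = (factor - factor) // (b - 14)
log(b)
factor = factor + (4 - 27)

factor = factor + (4 - 27)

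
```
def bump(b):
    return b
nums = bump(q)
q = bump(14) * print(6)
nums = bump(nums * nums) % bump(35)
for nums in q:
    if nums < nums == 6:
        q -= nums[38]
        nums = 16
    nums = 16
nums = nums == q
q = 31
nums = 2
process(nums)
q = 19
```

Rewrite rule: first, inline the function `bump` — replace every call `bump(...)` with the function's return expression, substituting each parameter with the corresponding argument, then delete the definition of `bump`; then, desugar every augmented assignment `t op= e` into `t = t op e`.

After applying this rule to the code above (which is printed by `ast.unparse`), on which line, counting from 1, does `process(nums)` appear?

Transformed code:
nums = q
q = 14 * print(6)
nums = nums * nums % 35
for nums in q:
    if nums < nums == 6:
        q = q - nums[38]
        nums = 16
    nums = 16
nums = nums == q
q = 31
nums = 2
process(nums)
q = 19

12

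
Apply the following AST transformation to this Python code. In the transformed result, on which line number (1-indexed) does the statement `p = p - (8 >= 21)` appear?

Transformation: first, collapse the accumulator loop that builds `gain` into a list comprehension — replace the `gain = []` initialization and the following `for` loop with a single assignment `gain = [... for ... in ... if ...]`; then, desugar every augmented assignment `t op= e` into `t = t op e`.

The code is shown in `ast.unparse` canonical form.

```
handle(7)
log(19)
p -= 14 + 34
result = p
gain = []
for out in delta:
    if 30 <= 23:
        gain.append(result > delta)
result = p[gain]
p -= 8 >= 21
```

7

Transformed code:
handle(7)
log(19)
p = p - (14 + 34)
result = p
gain = [result > delta for out in delta if 30 <= 23]
result = p[gain]
p = p - (8 >= 21)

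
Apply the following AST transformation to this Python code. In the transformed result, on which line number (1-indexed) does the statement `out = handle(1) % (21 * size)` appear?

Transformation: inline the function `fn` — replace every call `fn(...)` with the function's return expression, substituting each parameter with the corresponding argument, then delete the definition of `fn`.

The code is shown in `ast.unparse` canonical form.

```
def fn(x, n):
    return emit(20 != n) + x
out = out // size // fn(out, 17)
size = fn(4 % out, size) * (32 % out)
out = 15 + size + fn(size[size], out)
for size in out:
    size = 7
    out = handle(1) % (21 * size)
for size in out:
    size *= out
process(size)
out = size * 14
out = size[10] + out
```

6

Transformed code:
out = out // size // (emit(20 != 17) + out)
size = (emit(20 != size) + 4 % out) * (32 % out)
out = 15 + size + (emit(20 != out) + size[size])
for size in out:
    size = 7
    out = handle(1) % (21 * size)
for size in out:
    size *= out
process(size)
out = size * 14
out = size[10] + out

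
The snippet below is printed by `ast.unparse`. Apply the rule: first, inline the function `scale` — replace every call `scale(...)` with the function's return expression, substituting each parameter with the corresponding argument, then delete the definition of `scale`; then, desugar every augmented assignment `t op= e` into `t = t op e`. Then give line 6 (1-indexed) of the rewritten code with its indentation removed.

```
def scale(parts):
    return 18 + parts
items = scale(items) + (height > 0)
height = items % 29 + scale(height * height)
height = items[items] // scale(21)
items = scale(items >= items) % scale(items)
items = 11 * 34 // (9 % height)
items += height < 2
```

items = items + (height < 2)

Transformed code:
items = 18 + items + (height > 0)
height = items % 29 + (18 + height * height)
height = items[items] // (18 + 21)
items = (18 + (items >= items)) % (18 + items)
items = 11 * 34 // (9 % height)
items = items + (height < 2)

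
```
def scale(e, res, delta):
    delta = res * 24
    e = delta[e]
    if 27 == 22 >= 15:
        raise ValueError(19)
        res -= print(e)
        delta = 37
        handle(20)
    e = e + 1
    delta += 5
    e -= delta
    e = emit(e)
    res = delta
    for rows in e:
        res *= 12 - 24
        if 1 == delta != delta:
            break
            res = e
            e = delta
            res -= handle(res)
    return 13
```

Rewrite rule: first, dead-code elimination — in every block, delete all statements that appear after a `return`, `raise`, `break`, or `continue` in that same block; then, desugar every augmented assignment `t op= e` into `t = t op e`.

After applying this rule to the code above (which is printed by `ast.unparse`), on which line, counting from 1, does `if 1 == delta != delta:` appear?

13

Transformed code:
def scale(e, res, delta):
    delta = res * 24
    e = delta[e]
    if 27 == 22 >= 15:
        raise ValueError(19)
    e = e + 1
    delta = delta + 5
    e = e - delta
    e = emit(e)
    res = delta
    for rows in e:
        res = res * (12 - 24)
        if 1 == delta != delta:
            break
    return 13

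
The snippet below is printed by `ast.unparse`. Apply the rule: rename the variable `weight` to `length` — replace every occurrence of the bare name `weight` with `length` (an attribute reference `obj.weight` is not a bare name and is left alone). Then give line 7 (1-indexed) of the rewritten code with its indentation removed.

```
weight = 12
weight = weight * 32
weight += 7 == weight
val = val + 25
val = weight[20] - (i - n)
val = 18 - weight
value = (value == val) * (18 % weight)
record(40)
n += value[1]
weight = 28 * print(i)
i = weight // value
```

value = (value == val) * (18 % length)

Transformed code:
length = 12
length = length * 32
length += 7 == length
val = val + 25
val = length[20] - (i - n)
val = 18 - length
value = (value == val) * (18 % length)
record(40)
n += value[1]
length = 28 * print(i)
i = length // value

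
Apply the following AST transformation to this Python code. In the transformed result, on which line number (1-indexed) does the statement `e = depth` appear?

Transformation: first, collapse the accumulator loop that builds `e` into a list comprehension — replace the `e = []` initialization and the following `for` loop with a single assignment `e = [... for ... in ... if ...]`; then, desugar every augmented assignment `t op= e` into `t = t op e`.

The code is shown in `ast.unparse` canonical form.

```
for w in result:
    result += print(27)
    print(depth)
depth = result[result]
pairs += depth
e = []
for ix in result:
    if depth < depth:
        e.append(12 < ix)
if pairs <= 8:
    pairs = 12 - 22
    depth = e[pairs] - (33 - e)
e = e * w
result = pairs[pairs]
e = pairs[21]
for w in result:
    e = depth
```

14

Transformed code:
for w in result:
    result = result + print(27)
    print(depth)
depth = result[result]
pairs = pairs + depth
e = [12 < ix for ix in result if depth < depth]
if pairs <= 8:
    pairs = 12 - 22
    depth = e[pairs] - (33 - e)
e = e * w
result = pairs[pairs]
e = pairs[21]
for w in result:
    e = depth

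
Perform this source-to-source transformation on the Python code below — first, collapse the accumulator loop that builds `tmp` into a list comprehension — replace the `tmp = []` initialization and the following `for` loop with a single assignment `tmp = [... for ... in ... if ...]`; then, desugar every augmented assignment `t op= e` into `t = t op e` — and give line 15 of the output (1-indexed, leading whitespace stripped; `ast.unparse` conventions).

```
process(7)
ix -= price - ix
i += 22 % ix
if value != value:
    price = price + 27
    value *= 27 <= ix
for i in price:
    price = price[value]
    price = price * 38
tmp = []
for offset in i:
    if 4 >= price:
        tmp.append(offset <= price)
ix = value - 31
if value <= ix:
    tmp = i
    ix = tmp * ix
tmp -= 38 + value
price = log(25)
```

Transformed code:
process(7)
ix = ix - (price - ix)
i = i + 22 % ix
if value != value:
    price = price + 27
    value = value * (27 <= ix)
for i in price:
    price = price[value]
    price = price * 38
tmp = [offset <= price for offset in i if 4 >= price]
ix = value - 31
if value <= ix:
    tmp = i
    ix = tmp * ix
tmp = tmp - (38 + value)
price = log(25)

tmp = tmp - (38 + value)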